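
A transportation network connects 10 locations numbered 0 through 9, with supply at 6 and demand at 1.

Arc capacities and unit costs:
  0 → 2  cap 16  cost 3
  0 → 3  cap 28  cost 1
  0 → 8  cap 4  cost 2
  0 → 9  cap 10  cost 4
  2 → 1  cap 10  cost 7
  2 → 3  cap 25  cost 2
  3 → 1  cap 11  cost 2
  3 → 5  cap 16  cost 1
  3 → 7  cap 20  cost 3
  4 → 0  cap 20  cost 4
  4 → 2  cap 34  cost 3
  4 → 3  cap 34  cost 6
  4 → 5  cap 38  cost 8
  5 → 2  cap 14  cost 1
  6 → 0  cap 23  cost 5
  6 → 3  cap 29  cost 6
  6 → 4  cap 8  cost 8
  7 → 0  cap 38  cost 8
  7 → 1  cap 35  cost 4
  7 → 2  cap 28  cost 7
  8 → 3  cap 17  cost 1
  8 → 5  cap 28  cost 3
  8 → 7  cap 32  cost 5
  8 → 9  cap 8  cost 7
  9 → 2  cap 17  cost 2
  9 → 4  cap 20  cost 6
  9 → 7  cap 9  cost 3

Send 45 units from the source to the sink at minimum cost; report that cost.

shortest-cost path #1: 6→3→1 push 11 @ unit cost 8 (adds 88)
shortest-cost path #2: 6→3→7→1 push 18 @ unit cost 13 (adds 234)
shortest-cost path #3: 6→0→3→7→1 push 2 @ unit cost 13 (adds 26)
shortest-cost path #4: 6→0→2→1 push 10 @ unit cost 15 (adds 150)
shortest-cost path #5: 6→0→8→7→1 push 4 @ unit cost 16 (adds 64)
total cost = 562

Minimum cost for 45 units: 562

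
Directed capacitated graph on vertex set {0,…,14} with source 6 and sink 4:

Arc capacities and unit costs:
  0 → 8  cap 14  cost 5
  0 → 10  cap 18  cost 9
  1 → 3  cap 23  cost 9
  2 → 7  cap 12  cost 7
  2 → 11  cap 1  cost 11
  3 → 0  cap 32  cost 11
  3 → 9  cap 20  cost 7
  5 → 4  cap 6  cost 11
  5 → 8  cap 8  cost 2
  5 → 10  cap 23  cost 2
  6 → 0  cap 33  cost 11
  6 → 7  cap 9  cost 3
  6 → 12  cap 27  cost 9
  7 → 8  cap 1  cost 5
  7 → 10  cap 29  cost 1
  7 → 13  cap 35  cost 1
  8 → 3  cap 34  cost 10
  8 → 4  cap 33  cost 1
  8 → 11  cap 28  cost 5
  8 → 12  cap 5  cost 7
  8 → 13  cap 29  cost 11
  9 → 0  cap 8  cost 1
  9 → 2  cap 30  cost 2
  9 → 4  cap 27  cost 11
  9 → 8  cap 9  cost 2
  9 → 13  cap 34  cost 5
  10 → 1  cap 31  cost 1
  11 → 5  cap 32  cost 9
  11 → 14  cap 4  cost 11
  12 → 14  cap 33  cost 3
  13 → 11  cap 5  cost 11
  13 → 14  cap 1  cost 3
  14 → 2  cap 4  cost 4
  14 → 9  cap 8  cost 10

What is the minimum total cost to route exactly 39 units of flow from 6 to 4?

shortest-cost path #1: 6→7→8→4 push 1 @ unit cost 9 (adds 9)
shortest-cost path #2: 6→0→8→4 push 14 @ unit cost 17 (adds 238)
shortest-cost path #3: 6→7→13→14→9→8→4 push 1 @ unit cost 20 (adds 20)
shortest-cost path #4: 6→7→10→1→3→9→8→4 push 7 @ unit cost 24 (adds 168)
shortest-cost path #5: 6→12→14→9→8→4 push 1 @ unit cost 25 (adds 25)
shortest-cost path #6: 6→12→14→9→3→1→10→7→13→11→5→8→4 push 5 @ unit cost 28 (adds 140)
shortest-cost path #7: 6→12→14→9→4 push 1 @ unit cost 33 (adds 33)
shortest-cost path #8: 6→12→14→13→7→10→1→3→9→4 push 1 @ unit cost 37 (adds 37)
shortest-cost path #9: 6→12→14→2→11→5→8→4 push 1 @ unit cost 39 (adds 39)
shortest-cost path #10: 6→0→10→1→3→9→4 push 7 @ unit cost 48 (adds 336)
total cost = 1045

Minimum cost for 39 units: 1045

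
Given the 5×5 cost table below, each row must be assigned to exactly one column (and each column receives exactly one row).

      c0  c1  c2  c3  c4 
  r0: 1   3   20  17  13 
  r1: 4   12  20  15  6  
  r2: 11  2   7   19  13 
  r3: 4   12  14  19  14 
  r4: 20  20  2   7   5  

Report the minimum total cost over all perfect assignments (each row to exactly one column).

Minimum assignment cost: 27

optimal assignment: row0→col1 (cost 3), row1→col4 (cost 6), row2→col2 (cost 7), row3→col0 (cost 4), row4→col3 (cost 7)
total = 3 + 6 + 7 + 4 + 7 = 27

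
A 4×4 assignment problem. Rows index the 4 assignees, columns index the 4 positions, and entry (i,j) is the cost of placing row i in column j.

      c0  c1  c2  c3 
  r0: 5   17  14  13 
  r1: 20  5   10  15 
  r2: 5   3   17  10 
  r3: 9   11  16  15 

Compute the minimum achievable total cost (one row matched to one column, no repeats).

Minimum assignment cost: 33

optimal assignment: row0→col0 (cost 5), row1→col2 (cost 10), row2→col1 (cost 3), row3→col3 (cost 15)
total = 5 + 10 + 3 + 15 = 33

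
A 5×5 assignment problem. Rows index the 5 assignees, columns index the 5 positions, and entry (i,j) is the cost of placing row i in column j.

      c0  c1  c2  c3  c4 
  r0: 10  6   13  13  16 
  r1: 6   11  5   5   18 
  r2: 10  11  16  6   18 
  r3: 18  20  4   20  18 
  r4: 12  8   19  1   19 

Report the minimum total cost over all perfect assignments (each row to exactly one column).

optimal assignment: row0→col1 (cost 6), row1→col0 (cost 6), row2→col4 (cost 18), row3→col2 (cost 4), row4→col3 (cost 1)
total = 6 + 6 + 18 + 4 + 1 = 35

Minimum assignment cost: 35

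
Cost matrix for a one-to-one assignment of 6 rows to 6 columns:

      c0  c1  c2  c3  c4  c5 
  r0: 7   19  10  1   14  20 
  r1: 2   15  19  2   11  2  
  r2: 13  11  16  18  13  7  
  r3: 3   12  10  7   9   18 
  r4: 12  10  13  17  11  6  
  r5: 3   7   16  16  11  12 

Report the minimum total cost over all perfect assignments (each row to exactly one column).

Minimum assignment cost: 38

one of 2 optimal assignments: row0→col3 (cost 1), row1→col0 (cost 2), row2→col5 (cost 7), row3→col2 (cost 10), row4→col4 (cost 11), row5→col1 (cost 7)
total = 1 + 2 + 7 + 10 + 11 + 7 = 38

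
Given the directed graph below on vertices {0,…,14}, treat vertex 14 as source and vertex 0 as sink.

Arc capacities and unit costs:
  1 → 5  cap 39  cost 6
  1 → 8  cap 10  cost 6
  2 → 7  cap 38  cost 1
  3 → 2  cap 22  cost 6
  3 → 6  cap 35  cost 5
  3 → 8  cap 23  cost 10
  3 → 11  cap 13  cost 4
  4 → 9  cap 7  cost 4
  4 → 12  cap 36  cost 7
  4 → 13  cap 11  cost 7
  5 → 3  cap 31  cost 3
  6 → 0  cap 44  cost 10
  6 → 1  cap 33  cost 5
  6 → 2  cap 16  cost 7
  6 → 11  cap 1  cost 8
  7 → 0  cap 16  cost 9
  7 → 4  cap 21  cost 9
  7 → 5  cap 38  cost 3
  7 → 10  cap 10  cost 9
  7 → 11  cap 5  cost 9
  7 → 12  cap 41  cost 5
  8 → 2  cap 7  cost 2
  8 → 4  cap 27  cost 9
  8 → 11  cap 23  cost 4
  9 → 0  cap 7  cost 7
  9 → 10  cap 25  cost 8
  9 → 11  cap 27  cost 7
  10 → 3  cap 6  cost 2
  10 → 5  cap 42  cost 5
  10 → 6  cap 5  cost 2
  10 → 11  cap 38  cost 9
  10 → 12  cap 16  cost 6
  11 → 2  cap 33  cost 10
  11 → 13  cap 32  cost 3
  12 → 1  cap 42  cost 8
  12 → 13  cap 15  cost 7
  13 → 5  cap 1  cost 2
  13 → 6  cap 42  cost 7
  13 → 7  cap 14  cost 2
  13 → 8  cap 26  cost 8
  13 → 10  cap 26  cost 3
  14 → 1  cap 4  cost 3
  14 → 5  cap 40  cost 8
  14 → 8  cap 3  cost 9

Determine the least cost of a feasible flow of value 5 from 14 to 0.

shortest-cost path #1: 14→8→2→7→0 push 3 @ unit cost 21 (adds 63)
shortest-cost path #2: 14→1→8→2→7→0 push 2 @ unit cost 21 (adds 42)
total cost = 105

Minimum cost for 5 units: 105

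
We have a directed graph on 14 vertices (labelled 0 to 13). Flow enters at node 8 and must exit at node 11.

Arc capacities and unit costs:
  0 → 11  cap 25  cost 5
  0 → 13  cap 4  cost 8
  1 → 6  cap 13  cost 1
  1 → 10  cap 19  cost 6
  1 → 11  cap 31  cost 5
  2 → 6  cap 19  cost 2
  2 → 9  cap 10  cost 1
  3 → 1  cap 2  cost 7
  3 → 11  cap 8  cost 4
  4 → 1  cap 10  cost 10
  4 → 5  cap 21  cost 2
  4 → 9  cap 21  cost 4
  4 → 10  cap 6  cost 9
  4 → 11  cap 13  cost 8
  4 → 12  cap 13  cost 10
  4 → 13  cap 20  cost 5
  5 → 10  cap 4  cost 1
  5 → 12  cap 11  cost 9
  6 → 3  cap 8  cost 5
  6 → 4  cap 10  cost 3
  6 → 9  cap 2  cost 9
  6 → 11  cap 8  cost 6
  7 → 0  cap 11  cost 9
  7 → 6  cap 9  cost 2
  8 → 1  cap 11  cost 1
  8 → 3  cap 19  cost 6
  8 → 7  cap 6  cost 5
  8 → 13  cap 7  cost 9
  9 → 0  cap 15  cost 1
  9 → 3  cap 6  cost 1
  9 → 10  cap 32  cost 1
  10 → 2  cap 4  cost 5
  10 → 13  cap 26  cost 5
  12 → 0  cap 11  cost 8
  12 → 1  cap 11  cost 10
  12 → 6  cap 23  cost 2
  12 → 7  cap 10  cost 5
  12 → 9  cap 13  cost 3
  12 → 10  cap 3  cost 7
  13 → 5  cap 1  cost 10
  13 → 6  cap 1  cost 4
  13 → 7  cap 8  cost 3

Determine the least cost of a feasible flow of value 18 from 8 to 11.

shortest-cost path #1: 8→1→11 push 11 @ unit cost 6 (adds 66)
shortest-cost path #2: 8→3→11 push 7 @ unit cost 10 (adds 70)
total cost = 136

Minimum cost for 18 units: 136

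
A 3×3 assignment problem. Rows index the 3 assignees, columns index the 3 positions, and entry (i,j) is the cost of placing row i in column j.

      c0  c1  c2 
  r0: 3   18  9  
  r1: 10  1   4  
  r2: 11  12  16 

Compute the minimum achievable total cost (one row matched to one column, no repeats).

optimal assignment: row0→col0 (cost 3), row1→col2 (cost 4), row2→col1 (cost 12)
total = 3 + 4 + 12 = 19

Minimum assignment cost: 19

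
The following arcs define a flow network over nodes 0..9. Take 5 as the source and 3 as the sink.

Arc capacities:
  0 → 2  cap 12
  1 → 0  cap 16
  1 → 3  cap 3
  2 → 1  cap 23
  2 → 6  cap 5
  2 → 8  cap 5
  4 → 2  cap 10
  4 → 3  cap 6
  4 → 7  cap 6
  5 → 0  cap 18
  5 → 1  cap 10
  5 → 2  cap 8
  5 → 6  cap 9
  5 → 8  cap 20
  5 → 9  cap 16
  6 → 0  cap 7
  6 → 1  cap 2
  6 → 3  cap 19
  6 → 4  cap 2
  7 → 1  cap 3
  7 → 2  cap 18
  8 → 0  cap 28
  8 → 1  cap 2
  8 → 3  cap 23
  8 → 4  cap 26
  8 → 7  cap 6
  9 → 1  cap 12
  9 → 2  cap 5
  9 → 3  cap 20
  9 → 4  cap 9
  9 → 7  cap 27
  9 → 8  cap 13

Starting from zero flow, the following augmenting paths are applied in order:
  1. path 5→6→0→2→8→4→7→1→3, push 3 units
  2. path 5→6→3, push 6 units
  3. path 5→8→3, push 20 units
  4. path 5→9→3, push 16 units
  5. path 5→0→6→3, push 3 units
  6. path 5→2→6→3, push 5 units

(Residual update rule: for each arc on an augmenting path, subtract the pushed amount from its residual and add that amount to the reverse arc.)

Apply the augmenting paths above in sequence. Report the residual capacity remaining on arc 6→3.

after path 1 (5→6→0→2→8→4→7→1→3, push 3): res(6,3)=19
after path 2 (5→6→3, push 6): res(6,3)=13
after path 3 (5→8→3, push 20): res(6,3)=13
after path 4 (5→9→3, push 16): res(6,3)=13
after path 5 (5→0→6→3, push 3): res(6,3)=10
after path 6 (5→2→6→3, push 5): res(6,3)=5

Residual capacity of (6,3): 5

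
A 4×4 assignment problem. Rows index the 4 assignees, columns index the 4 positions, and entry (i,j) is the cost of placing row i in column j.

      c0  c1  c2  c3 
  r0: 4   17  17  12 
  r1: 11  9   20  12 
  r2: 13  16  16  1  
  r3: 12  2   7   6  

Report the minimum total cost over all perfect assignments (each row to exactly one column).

Minimum assignment cost: 21

optimal assignment: row0→col0 (cost 4), row1→col1 (cost 9), row2→col3 (cost 1), row3→col2 (cost 7)
total = 4 + 9 + 1 + 7 = 21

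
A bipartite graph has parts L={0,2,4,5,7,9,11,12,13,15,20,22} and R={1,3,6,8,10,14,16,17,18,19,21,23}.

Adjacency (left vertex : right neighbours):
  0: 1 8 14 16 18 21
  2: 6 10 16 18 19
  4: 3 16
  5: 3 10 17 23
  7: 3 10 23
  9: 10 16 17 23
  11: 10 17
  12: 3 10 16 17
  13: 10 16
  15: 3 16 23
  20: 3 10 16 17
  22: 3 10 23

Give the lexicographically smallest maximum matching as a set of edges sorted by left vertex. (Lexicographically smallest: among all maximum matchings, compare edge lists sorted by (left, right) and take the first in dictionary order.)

|M| = 7 (so the lex-smallest maximum matching has 7 edges)
process left vertices in ascending order; for each, take the smallest-labelled available neighbour that still permits 7 edges overall, or leave it unmatched if none does
lex-smallest matching: {0-1, 2-6, 4-3, 5-10, 7-23, 9-16, 11-17}

Lex-smallest maximum matching: {(0,1), (2,6), (4,3), (5,10), (7,23), (9,16), (11,17)}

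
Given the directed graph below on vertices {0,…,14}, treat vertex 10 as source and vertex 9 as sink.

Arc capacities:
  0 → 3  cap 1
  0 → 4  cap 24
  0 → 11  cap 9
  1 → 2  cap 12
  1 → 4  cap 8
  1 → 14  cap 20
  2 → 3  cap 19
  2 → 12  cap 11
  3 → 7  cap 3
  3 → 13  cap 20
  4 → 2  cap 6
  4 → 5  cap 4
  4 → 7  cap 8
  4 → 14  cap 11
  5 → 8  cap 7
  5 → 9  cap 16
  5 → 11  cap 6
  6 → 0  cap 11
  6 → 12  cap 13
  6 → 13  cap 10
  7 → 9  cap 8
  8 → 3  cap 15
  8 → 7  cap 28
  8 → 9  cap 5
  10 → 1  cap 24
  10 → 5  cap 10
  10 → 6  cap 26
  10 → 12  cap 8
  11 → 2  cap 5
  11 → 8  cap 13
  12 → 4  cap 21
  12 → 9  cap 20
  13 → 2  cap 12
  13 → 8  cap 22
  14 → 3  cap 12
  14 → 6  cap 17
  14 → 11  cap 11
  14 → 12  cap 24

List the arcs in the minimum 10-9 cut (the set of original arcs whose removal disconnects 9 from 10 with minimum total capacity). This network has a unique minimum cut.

Min-cut arcs: {(4,5), (7,9), (8,9), (10,5), (12,9)} (total capacity 47)

augment #1: 10→5→9 push 10
augment #2: 10→12→9 push 8
augment #3: 10→6→12→9 push 12
augment #4: 10→1→4→5→9 push 4
augment #5: 10→1→4→7→9 push 4
augment #6: 10→6→13→8→9 push 5
augment #7: 10→1→2→3→7→9 push 3
augment #8: 10→6→0→4→7→9 push 1
max flow = 47; residual-reachable set from 10 gives S-side
cut edges (S→T): {(4,5), (7,9), (8,9), (10,5), (12,9)} total cap 47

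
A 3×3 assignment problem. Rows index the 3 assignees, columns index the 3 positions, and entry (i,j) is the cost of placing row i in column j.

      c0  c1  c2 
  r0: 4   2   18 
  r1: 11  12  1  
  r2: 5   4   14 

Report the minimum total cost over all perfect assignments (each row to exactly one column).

Minimum assignment cost: 8

optimal assignment: row0→col1 (cost 2), row1→col2 (cost 1), row2→col0 (cost 5)
total = 2 + 1 + 5 = 8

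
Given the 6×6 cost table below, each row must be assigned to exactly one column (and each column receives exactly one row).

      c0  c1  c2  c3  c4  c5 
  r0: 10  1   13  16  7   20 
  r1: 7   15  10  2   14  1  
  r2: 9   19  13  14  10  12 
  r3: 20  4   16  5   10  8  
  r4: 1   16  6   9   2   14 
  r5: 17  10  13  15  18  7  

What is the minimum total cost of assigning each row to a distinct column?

one of 2 optimal assignments: row0→col1 (cost 1), row1→col5 (cost 1), row2→col0 (cost 9), row3→col3 (cost 5), row4→col4 (cost 2), row5→col2 (cost 13)
total = 1 + 1 + 9 + 5 + 2 + 13 = 31

Minimum assignment cost: 31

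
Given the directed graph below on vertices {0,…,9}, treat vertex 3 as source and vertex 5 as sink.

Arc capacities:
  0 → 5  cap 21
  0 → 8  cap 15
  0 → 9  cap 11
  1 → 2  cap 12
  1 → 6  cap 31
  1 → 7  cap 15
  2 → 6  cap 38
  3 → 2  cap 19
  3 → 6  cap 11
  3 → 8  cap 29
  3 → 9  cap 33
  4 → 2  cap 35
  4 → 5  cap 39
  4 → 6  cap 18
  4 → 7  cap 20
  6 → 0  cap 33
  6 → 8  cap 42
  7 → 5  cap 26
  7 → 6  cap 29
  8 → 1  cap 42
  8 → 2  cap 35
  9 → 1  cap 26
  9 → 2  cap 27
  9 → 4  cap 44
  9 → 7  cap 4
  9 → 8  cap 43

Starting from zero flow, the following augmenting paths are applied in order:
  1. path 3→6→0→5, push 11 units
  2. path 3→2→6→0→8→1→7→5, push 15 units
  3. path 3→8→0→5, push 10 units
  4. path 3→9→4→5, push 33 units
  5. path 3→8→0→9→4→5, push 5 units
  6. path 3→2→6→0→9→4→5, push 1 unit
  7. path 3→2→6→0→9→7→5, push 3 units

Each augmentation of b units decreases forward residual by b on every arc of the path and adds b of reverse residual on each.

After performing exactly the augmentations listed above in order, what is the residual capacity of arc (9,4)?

Residual capacity of (9,4): 5

after path 1 (3→6→0→5, push 11): res(9,4)=44
after path 2 (3→2→6→0→8→1→7→5, push 15): res(9,4)=44
after path 3 (3→8→0→5, push 10): res(9,4)=44
after path 4 (3→9→4→5, push 33): res(9,4)=11
after path 5 (3→8→0→9→4→5, push 5): res(9,4)=6
after path 6 (3→2→6→0→9→4→5, push 1): res(9,4)=5
after path 7 (3→2→6→0→9→7→5, push 3): res(9,4)=5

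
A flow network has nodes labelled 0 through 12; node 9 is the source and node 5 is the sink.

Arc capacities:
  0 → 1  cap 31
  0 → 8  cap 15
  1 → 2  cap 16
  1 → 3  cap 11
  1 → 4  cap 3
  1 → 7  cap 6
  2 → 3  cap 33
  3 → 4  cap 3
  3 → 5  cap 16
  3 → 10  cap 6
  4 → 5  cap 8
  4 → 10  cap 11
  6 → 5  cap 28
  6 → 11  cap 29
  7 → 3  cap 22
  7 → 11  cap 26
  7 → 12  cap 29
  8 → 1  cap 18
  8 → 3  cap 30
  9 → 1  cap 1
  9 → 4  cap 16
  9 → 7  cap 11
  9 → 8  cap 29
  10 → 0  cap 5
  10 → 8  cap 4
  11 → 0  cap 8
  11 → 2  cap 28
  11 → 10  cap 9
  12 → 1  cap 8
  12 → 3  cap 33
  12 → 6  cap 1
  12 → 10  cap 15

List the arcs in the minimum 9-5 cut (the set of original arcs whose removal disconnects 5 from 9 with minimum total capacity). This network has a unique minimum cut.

Min-cut arcs: {(3,5), (4,5), (12,6)} (total capacity 25)

augment #1: 9→4→5 push 8
augment #2: 9→1→3→5 push 1
augment #3: 9→7→3→5 push 11
augment #4: 9→8→3→5 push 4
augment #5: 9→8→1→7→12→6→5 push 1
max flow = 25; residual-reachable set from 9 gives S-side
cut edges (S→T): {(3,5), (4,5), (12,6)} total cap 25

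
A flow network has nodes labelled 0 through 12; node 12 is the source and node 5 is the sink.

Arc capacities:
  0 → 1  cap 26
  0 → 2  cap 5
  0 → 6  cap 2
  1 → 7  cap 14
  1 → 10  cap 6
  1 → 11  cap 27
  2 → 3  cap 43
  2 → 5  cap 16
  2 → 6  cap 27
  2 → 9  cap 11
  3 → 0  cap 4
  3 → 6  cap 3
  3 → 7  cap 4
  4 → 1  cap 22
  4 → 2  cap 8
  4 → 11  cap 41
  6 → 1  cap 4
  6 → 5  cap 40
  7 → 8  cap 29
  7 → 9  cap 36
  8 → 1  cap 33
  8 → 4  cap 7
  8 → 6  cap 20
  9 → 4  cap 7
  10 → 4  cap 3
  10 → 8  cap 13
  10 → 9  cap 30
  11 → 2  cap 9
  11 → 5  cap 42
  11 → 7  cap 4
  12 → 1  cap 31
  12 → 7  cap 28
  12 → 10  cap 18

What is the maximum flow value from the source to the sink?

augment #1: 12→1→11→5 bottleneck 27, total now 27
augment #2: 12→7→8→6→5 bottleneck 20, total now 47
augment #3: 12→10→4→2→5 bottleneck 3, total now 50
augment #4: 12→7→8→4→2→5 bottleneck 5, total now 55
augment #5: 12→7→8→4→11→5 bottleneck 2, total now 57
augment #6: 12→7→9→4→11→5 bottleneck 1, total now 58
augment #7: 12→10→9→4→11→5 bottleneck 6, total now 64

Maximum flow value: 64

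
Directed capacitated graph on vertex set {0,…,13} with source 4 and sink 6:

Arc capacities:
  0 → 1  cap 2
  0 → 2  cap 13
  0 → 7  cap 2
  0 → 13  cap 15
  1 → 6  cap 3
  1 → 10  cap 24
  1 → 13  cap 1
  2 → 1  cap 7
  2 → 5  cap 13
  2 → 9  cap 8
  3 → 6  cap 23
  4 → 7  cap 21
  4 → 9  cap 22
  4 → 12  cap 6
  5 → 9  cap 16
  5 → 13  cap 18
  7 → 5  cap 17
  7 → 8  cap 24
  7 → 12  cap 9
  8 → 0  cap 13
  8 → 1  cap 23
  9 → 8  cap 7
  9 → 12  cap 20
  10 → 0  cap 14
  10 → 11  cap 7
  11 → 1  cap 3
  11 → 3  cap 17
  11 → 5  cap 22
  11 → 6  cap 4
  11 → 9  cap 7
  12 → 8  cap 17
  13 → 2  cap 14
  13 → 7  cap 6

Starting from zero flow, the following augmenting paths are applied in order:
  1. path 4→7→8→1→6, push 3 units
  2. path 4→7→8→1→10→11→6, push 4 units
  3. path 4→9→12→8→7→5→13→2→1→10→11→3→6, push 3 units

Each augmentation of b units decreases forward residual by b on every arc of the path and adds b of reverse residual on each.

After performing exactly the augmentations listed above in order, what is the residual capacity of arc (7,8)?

after path 1 (4→7→8→1→6, push 3): res(7,8)=21
after path 2 (4→7→8→1→10→11→6, push 4): res(7,8)=17
after path 3 (4→9→12→8→7→5→13→2→1→10→11→3→6, push 3): res(7,8)=20

Residual capacity of (7,8): 20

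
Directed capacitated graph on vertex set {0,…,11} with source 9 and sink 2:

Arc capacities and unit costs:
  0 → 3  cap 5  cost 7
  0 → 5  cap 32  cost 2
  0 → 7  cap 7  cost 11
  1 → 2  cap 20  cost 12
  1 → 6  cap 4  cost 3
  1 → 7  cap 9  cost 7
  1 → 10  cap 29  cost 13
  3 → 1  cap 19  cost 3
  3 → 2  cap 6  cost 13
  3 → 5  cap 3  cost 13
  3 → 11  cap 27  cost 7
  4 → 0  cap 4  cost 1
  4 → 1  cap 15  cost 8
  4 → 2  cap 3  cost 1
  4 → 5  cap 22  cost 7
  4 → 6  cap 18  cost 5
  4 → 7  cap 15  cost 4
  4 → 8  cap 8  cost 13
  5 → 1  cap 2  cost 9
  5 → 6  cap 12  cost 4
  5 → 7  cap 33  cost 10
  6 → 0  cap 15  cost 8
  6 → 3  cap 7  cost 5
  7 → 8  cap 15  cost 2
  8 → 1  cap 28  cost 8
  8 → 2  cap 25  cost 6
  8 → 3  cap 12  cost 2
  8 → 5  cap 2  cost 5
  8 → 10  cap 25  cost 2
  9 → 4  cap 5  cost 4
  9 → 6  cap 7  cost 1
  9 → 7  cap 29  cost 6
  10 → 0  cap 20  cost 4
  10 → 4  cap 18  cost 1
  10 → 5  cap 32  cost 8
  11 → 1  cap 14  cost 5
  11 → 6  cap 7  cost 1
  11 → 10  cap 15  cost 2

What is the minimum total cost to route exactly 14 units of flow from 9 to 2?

shortest-cost path #1: 9→4→2 push 3 @ unit cost 5 (adds 15)
shortest-cost path #2: 9→7→8→2 push 11 @ unit cost 14 (adds 154)
total cost = 169

Minimum cost for 14 units: 169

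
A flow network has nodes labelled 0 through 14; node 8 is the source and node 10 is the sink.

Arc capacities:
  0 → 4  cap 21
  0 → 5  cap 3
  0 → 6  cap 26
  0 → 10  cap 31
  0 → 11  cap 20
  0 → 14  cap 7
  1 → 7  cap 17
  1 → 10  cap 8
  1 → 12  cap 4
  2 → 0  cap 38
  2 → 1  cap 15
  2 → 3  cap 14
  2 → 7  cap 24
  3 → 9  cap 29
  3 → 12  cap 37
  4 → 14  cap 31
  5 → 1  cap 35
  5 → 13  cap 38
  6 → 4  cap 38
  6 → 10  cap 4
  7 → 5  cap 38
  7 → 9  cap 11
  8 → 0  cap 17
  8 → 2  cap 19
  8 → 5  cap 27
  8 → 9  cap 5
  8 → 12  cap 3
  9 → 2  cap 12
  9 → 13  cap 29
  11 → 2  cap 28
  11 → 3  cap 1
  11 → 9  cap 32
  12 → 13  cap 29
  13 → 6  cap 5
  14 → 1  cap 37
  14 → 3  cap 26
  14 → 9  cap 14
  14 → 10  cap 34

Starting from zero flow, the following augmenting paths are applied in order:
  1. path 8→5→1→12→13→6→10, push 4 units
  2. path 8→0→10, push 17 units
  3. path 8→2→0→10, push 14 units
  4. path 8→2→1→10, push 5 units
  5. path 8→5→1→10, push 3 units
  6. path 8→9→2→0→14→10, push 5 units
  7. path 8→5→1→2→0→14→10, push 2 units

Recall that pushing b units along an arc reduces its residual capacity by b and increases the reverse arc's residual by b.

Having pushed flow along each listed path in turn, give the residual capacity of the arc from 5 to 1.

after path 1 (8→5→1→12→13→6→10, push 4): res(5,1)=31
after path 2 (8→0→10, push 17): res(5,1)=31
after path 3 (8→2→0→10, push 14): res(5,1)=31
after path 4 (8→2→1→10, push 5): res(5,1)=31
after path 5 (8→5→1→10, push 3): res(5,1)=28
after path 6 (8→9→2→0→14→10, push 5): res(5,1)=28
after path 7 (8→5→1→2→0→14→10, push 2): res(5,1)=26

Residual capacity of (5,1): 26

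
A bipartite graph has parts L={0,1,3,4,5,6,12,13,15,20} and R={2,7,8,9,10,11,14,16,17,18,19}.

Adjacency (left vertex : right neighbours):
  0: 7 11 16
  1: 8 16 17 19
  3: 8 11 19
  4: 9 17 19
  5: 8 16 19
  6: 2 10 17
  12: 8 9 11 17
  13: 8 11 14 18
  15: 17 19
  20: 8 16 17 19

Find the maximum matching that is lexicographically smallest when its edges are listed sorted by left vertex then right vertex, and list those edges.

|M| = 9 (so the lex-smallest maximum matching has 9 edges)
process left vertices in ascending order; for each, take the smallest-labelled available neighbour that still permits 9 edges overall, or leave it unmatched if none does
lex-smallest matching: {0-7, 1-8, 3-11, 4-9, 5-16, 6-2, 12-17, 13-14, 15-19}

Lex-smallest maximum matching: {(0,7), (1,8), (3,11), (4,9), (5,16), (6,2), (12,17), (13,14), (15,19)}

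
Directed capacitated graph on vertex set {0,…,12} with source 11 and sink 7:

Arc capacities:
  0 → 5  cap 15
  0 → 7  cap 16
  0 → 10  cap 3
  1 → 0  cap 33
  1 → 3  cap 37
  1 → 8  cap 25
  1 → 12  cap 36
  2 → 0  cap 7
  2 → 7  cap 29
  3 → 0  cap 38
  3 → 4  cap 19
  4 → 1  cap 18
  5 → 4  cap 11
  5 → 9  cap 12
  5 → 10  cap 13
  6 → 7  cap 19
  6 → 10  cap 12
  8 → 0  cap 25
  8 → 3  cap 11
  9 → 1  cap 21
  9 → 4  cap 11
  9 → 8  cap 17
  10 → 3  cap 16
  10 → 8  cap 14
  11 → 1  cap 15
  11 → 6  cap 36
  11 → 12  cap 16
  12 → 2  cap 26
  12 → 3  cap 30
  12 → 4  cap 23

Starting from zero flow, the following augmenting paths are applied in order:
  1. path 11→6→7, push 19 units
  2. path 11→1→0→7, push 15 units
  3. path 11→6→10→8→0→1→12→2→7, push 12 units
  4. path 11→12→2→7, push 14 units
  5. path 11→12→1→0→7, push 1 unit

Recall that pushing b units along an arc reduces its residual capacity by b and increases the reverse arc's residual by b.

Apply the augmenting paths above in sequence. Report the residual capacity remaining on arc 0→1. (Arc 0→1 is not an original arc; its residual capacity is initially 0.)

after path 1 (11→6→7, push 19): res(0,1)=0
after path 2 (11→1→0→7, push 15): res(0,1)=15
after path 3 (11→6→10→8→0→1→12→2→7, push 12): res(0,1)=3
after path 4 (11→12→2→7, push 14): res(0,1)=3
after path 5 (11→12→1→0→7, push 1): res(0,1)=4

Residual capacity of (0,1): 4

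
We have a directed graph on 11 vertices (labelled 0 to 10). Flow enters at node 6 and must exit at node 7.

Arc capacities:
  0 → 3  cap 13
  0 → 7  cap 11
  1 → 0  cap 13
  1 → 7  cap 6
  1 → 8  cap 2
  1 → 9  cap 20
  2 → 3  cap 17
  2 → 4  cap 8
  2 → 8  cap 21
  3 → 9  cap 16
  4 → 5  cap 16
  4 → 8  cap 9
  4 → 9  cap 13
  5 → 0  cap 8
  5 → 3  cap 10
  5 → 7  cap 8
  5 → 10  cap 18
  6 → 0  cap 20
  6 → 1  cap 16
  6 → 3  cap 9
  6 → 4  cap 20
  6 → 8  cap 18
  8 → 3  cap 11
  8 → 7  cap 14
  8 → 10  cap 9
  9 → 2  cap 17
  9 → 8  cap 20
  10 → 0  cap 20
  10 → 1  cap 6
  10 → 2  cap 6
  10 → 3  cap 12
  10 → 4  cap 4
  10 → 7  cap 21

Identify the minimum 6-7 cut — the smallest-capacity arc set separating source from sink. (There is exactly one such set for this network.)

Min-cut arcs: {(0,7), (1,7), (4,5), (8,7), (8,10)} (total capacity 56)

augment #1: 6→0→7 push 11
augment #2: 6→1→7 push 6
augment #3: 6→8→7 push 14
augment #4: 6→4→5→7 push 8
augment #5: 6→8→10→7 push 4
augment #6: 6→1→8→10→7 push 2
augment #7: 6→4→5→10→7 push 8
augment #8: 6→4→8→10→7 push 3
max flow = 56; residual-reachable set from 6 gives S-side
cut edges (S→T): {(0,7), (1,7), (4,5), (8,7), (8,10)} total cap 56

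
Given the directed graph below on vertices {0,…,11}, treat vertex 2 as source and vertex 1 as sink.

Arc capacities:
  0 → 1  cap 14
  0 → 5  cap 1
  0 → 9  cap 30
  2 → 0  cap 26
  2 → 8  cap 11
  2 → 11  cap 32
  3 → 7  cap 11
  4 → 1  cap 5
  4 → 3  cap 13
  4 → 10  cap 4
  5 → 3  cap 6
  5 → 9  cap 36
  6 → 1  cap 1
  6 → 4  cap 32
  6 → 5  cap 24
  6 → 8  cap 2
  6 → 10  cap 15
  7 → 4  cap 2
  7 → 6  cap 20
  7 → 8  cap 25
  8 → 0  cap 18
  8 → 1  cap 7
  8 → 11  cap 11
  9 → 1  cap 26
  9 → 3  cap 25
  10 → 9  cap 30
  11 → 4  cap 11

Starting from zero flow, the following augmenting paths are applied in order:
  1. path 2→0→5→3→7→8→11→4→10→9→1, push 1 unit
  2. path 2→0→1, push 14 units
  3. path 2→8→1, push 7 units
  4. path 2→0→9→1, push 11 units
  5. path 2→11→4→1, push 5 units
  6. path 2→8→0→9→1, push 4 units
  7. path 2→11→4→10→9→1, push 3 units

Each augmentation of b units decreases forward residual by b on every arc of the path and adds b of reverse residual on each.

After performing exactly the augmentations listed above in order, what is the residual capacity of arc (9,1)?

Residual capacity of (9,1): 7

after path 1 (2→0→5→3→7→8→11→4→10→9→1, push 1): res(9,1)=25
after path 2 (2→0→1, push 14): res(9,1)=25
after path 3 (2→8→1, push 7): res(9,1)=25
after path 4 (2→0→9→1, push 11): res(9,1)=14
after path 5 (2→11→4→1, push 5): res(9,1)=14
after path 6 (2→8→0→9→1, push 4): res(9,1)=10
after path 7 (2→11→4→10→9→1, push 3): res(9,1)=7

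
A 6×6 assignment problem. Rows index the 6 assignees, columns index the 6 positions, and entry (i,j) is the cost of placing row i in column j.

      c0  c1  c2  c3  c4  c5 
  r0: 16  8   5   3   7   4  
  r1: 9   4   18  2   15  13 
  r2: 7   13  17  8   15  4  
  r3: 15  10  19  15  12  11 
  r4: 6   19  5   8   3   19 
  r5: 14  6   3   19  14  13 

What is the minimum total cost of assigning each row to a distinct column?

Minimum assignment cost: 29

optimal assignment: row0→col5 (cost 4), row1→col3 (cost 2), row2→col0 (cost 7), row3→col1 (cost 10), row4→col4 (cost 3), row5→col2 (cost 3)
total = 4 + 2 + 7 + 10 + 3 + 3 = 29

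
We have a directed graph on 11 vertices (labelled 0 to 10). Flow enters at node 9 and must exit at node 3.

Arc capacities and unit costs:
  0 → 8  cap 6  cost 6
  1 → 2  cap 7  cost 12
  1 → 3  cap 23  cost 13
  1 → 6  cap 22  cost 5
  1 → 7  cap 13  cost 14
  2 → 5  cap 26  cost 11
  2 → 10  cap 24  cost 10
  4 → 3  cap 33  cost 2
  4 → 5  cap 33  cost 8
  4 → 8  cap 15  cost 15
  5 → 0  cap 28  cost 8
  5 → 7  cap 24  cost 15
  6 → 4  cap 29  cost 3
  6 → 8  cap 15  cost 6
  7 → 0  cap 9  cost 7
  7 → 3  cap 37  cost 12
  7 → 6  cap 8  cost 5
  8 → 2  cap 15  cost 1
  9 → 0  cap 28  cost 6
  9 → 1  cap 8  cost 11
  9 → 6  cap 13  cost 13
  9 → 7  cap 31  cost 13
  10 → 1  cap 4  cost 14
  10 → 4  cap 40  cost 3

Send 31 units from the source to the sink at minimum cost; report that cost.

Minimum cost for 31 units: 636

shortest-cost path #1: 9→6→4→3 push 13 @ unit cost 18 (adds 234)
shortest-cost path #2: 9→1→6→4→3 push 8 @ unit cost 21 (adds 168)
shortest-cost path #3: 9→7→6→4→3 push 8 @ unit cost 23 (adds 184)
shortest-cost path #4: 9→7→3 push 2 @ unit cost 25 (adds 50)
total cost = 636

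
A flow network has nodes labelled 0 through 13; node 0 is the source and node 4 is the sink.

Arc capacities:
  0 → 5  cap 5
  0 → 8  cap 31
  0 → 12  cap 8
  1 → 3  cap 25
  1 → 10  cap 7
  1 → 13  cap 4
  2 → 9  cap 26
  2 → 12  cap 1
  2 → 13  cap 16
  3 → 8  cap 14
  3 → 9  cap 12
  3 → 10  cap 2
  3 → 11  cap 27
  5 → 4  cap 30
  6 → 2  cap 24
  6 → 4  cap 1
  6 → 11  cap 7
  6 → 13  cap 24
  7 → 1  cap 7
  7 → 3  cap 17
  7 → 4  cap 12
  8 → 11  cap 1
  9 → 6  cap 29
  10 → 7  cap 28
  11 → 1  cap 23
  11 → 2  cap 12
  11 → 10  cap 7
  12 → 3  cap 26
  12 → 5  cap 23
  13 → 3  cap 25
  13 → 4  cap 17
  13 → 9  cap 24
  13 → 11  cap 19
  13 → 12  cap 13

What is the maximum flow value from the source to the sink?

augment #1: 0→5→4 bottleneck 5, total now 5
augment #2: 0→12→5→4 bottleneck 8, total now 13
augment #3: 0→8→11→1→13→4 bottleneck 1, total now 14

Maximum flow value: 14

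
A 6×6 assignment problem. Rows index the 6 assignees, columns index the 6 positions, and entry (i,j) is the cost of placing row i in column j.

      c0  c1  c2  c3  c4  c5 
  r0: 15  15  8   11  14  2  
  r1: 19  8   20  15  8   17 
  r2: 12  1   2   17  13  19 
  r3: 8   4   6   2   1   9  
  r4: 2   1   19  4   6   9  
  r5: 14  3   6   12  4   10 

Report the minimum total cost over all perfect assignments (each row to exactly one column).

optimal assignment: row0→col5 (cost 2), row1→col4 (cost 8), row2→col2 (cost 2), row3→col3 (cost 2), row4→col0 (cost 2), row5→col1 (cost 3)
total = 2 + 8 + 2 + 2 + 2 + 3 = 19

Minimum assignment cost: 19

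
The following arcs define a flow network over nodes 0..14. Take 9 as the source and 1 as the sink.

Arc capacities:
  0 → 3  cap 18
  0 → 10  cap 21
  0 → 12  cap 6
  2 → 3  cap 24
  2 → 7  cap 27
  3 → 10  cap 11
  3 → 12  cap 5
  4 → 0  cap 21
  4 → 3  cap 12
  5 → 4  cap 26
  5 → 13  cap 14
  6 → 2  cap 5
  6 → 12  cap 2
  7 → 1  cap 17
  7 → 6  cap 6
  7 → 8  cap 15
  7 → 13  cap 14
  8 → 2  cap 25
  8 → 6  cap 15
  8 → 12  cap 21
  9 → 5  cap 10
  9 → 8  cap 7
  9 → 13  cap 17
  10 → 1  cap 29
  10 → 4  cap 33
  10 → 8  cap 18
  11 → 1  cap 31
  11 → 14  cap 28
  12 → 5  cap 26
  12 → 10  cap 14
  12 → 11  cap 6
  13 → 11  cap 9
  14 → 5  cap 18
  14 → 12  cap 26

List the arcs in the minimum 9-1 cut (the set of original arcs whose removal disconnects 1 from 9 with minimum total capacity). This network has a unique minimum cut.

Min-cut arcs: {(9,5), (9,8), (13,11)} (total capacity 26)

augment #1: 9→13→11→1 push 9
augment #2: 9→8→2→7→1 push 7
augment #3: 9→5→4→0→10→1 push 10
max flow = 26; residual-reachable set from 9 gives S-side
cut edges (S→T): {(9,5), (9,8), (13,11)} total cap 26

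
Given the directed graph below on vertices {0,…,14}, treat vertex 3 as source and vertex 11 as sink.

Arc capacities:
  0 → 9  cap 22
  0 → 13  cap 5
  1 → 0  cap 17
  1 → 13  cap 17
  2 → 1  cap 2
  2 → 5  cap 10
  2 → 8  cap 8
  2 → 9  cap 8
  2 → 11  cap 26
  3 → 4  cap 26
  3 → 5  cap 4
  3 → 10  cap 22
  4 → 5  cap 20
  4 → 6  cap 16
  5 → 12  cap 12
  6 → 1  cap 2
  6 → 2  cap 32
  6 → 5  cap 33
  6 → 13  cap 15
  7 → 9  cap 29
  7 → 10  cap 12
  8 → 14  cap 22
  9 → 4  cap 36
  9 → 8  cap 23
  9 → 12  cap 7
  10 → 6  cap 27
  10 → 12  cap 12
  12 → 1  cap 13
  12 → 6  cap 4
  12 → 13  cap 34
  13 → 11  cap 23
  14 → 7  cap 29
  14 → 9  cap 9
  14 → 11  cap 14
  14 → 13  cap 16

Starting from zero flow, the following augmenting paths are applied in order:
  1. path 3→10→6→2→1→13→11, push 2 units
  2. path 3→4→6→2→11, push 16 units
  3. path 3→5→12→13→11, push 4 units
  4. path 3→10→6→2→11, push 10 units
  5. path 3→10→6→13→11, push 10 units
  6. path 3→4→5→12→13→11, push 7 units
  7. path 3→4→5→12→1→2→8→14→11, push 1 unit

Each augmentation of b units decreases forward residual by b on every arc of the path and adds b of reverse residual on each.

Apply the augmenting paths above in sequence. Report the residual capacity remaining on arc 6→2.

Residual capacity of (6,2): 4

after path 1 (3→10→6→2→1→13→11, push 2): res(6,2)=30
after path 2 (3→4→6→2→11, push 16): res(6,2)=14
after path 3 (3→5→12→13→11, push 4): res(6,2)=14
after path 4 (3→10→6→2→11, push 10): res(6,2)=4
after path 5 (3→10→6→13→11, push 10): res(6,2)=4
after path 6 (3→4→5→12→13→11, push 7): res(6,2)=4
after path 7 (3→4→5→12→1→2→8→14→11, push 1): res(6,2)=4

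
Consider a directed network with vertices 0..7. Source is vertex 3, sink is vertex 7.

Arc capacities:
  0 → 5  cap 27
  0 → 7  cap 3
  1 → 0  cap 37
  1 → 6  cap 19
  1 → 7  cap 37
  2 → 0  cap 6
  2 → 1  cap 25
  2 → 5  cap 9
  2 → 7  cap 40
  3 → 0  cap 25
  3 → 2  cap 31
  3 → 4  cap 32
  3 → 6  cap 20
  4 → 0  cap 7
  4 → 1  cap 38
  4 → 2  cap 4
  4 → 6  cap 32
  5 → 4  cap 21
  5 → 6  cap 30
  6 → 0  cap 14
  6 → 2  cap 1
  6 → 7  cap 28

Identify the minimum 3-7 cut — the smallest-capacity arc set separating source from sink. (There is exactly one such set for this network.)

Min-cut arcs: {(0,7), (1,7), (3,2), (4,2), (6,2), (6,7)} (total capacity 104)

augment #1: 3→0→7 push 3
augment #2: 3→2→7 push 31
augment #3: 3→6→7 push 20
augment #4: 3→4→1→7 push 32
augment #5: 3→0→5→6→7 push 8
augment #6: 3→0→5→4→1→7 push 5
augment #7: 3→0→5→4→2→7 push 4
augment #8: 3→0→5→6→2→7 push 1
max flow = 104; residual-reachable set from 3 gives S-side
cut edges (S→T): {(0,7), (1,7), (3,2), (4,2), (6,2), (6,7)} total cap 104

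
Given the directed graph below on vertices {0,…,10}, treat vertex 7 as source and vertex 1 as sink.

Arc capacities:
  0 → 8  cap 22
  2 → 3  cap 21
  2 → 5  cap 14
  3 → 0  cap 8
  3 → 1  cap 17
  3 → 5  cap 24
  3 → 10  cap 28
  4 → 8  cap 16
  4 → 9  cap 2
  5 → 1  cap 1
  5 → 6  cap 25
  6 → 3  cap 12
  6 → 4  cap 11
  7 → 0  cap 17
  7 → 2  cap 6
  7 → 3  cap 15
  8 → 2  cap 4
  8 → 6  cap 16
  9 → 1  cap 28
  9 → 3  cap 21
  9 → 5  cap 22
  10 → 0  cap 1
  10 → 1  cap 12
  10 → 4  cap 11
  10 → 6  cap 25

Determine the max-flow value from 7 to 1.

Maximum flow value: 32

augment #1: 7→3→1 bottleneck 15, total now 15
augment #2: 7→2→3→1 bottleneck 2, total now 17
augment #3: 7→2→5→1 bottleneck 1, total now 18
augment #4: 7→2→3→10→1 bottleneck 3, total now 21
augment #5: 7→0→8→2→3→10→1 bottleneck 4, total now 25
augment #6: 7→0→8→6→3→10→1 bottleneck 5, total now 30
augment #7: 7→0→8→6→4→9→1 bottleneck 2, total now 32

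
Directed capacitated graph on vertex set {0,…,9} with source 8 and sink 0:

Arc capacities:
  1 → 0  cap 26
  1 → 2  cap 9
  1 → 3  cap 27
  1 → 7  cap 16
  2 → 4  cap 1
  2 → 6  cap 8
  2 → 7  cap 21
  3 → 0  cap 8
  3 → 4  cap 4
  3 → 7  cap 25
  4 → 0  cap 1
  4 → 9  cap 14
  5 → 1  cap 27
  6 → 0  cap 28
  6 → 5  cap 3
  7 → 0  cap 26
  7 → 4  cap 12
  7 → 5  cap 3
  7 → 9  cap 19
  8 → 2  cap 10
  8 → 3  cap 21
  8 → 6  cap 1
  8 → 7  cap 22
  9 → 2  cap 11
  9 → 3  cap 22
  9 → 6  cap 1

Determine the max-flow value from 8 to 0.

Maximum flow value: 48

augment #1: 8→3→0 bottleneck 8, total now 8
augment #2: 8→6→0 bottleneck 1, total now 9
augment #3: 8→7→0 bottleneck 22, total now 31
augment #4: 8→2→4→0 bottleneck 1, total now 32
augment #5: 8→2→6→0 bottleneck 8, total now 40
augment #6: 8→2→7→0 bottleneck 1, total now 41
augment #7: 8→3→7→0 bottleneck 3, total now 44
augment #8: 8→3→4→9→6→0 bottleneck 1, total now 45
augment #9: 8→3→7→5→1→0 bottleneck 3, total now 48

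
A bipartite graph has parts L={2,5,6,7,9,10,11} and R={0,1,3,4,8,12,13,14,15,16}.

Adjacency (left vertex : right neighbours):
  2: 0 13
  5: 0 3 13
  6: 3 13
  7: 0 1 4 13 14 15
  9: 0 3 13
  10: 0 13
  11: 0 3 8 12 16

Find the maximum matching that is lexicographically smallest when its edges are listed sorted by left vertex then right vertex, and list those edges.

Lex-smallest maximum matching: {(2,0), (5,3), (6,13), (7,1), (11,8)}

|M| = 5 (so the lex-smallest maximum matching has 5 edges)
process left vertices in ascending order; for each, take the smallest-labelled available neighbour that still permits 5 edges overall, or leave it unmatched if none does
lex-smallest matching: {2-0, 5-3, 6-13, 7-1, 11-8}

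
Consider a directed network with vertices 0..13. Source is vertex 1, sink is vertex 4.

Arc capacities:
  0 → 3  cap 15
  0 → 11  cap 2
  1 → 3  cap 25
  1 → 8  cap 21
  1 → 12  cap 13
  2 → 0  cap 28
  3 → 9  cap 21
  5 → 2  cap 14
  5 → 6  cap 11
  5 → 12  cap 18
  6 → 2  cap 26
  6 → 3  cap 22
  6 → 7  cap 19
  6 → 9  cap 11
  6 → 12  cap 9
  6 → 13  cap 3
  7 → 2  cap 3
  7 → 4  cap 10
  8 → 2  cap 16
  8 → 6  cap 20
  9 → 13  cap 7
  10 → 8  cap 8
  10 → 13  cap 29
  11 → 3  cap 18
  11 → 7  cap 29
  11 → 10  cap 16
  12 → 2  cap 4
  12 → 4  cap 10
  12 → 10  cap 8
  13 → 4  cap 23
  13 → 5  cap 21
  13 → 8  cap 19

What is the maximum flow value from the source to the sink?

augment #1: 1→12→4 bottleneck 10, total now 10
augment #2: 1→3→9→13→4 bottleneck 7, total now 17
augment #3: 1→8→6→7→4 bottleneck 10, total now 27
augment #4: 1→8→6→13→4 bottleneck 3, total now 30
augment #5: 1→12→10→13→4 bottleneck 3, total now 33
augment #6: 1→8→6→12→10→13→4 bottleneck 5, total now 38
augment #7: 1→8→2→0→11→10→13→4 bottleneck 2, total now 40

Maximum flow value: 40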